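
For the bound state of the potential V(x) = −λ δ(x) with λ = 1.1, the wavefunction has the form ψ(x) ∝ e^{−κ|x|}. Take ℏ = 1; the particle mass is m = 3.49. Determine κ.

Integrating the TISE across x = 0 gives the cusp condition ψ'(0⁺) − ψ'(0⁻) = −(2mλ/ℏ²)ψ(0).
With ψ ∝ e^{−κ|x|} this yields −2κ = −2mλ/ℏ², so κ = mλ/ℏ² = 3.839.

κ = 3.84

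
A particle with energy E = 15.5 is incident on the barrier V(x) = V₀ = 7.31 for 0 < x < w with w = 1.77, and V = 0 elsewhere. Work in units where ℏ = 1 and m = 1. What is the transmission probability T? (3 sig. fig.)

E > V₀: inside the barrier k₂ = √(2m(E − V₀))/ℏ = 4.047, k₂w = 7.164.
Matching at both interfaces gives T⁻¹ = 1 + V₀² sin²(k₂w) / [4E(E − V₀)] = 1.063, hence T = 0.941.

T = 0.941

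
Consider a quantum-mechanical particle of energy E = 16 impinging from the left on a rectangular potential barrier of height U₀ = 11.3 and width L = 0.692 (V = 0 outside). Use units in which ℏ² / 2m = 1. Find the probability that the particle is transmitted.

T = 0.703

Above the barrier the interior wavenumber is k₂ = √(2m(E − U₀))/ℏ = 2.168, giving phase k₂L = 1.500.
T = [1 + U₀² sin²(k₂L) / (4E(E − U₀))]⁻¹ = 1/1.422 = 0.703.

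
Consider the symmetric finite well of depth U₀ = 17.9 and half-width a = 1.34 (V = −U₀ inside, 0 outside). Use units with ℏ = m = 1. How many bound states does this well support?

The dimensionless depth is z₀ = a√(2mU₀)/ℏ = 1.34 × √(35.80) = 8.018.
The even/odd transcendental equations gain one root per π/2 in z₀, giving N = 1 + ⌊2z₀/π⌋ = 1 + ⌊5.104⌋ = 6.

N = 6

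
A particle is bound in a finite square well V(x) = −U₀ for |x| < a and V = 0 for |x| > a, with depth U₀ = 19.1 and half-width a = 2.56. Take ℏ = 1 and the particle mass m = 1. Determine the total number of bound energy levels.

N = 11

Define the well-strength parameter z₀ = (a/ℏ)√(2mU₀) = 2.56 × √(2·1·19.1) = 15.82.
The even/odd transcendental equations gain one root per π/2 in z₀, giving N = 1 + ⌊2z₀/π⌋ = 1 + ⌊10.07⌋ = 11.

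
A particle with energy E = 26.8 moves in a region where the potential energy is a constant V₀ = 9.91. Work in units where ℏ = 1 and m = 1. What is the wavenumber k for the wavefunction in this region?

k = 5.81

With E > V₀ the solution is oscillatory, ψ ∝ e^{±ikx} with k = √(2m(E − V₀))/ℏ.
k = √(2 × 1 × 16.89) = 5.812.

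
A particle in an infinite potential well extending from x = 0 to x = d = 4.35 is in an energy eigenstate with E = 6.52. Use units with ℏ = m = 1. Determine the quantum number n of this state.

For an infinite well E_n = n²π²ℏ²/(2md²), so n = (d/πℏ)√(2mE).
n = (4.35/π) × √(2 × 1 × 6.52) = 5.000 → n = 5.

n = 5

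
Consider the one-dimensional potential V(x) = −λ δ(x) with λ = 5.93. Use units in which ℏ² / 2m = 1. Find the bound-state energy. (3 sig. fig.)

E = -8.79

For x ≠ 0 the bound state is ψ ∝ e^{−κ|x|}; integrating the TISE across the delta gives the cusp condition 2κ = 2mλ/ℏ², so κ = 2.965.
Then E = −ℏ²κ²/(2m) = −mλ²/(2ℏ²) = -8.791.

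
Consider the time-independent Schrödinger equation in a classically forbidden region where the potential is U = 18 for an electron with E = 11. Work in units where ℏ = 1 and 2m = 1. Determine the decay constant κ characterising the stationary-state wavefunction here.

Since E < U the TISE in this region is ψ'' = κ²ψ with κ = √(2m(U − E))/ℏ.
κ = √(2 × 0.5 × 7) = 2.646.

κ = 2.65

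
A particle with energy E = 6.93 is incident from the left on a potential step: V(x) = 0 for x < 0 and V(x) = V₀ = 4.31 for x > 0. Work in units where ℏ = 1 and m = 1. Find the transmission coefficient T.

On each side the TISE gives plane waves with k = √(2m(E − V))/ℏ: k₁ = √(2·1·6.93) = 3.723, k₂ = √(2·1·2.62) = 2.289.
Continuity of ψ and ψ′ at the step yields the reflection amplitude r = (k₁ − k₂)/(k₁ + k₂) = 0.2385; thus R = |r|² = 0.05688, T = 0.9431.

T = 0.943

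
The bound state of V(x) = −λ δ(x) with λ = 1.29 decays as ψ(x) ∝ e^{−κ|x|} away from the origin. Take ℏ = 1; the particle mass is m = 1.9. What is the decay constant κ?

Integrating the TISE across x = 0 gives the cusp condition ψ'(0⁺) − ψ'(0⁻) = −(2mλ/ℏ²)ψ(0).
With ψ ∝ e^{−κ|x|} this yields −2κ = −2mλ/ℏ², so κ = mλ/ℏ² = 2.451.

κ = 2.45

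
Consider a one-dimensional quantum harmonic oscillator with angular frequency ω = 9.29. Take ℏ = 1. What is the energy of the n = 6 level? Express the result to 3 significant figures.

E = 60.4

Using E_n = (n + ½)ℏω: E_6 = 6.5 × 9.29 = 60.39.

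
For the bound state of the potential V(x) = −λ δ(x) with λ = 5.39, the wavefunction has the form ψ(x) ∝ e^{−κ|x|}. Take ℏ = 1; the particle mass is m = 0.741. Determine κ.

κ = 3.99

Integrate −(ℏ²/2m)ψ'' − λδ(x)ψ = Eψ from −ε to +ε: the ψ'' term gives ψ'(0⁺) − ψ'(0⁻) and the δ term gives −(2mλ/ℏ²)ψ(0).
With ψ ∝ e^{−κ|x|} this yields −2κ = −2mλ/ℏ², so κ = mλ/ℏ² = 3.994.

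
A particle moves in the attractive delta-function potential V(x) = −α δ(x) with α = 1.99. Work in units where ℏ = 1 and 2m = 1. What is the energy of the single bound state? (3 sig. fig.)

E = -0.990

The bound state is ψ(x) = √κ e^{−κ|x|}. The derivative jump ψ'(0⁺) − ψ'(0⁻) = −(2mα/ℏ²)ψ(0) fixes κ = mα/ℏ² = 0.9950.
Then E = −ℏ²κ²/(2m) = −mα²/(2ℏ²) = -0.9900.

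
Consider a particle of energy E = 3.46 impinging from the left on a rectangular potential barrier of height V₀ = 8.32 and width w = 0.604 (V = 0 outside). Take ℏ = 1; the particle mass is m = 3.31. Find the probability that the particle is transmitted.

T = 0.00410

E < V₀: inside the barrier ψ ∝ e^{±κx} with κ = √(2m(V₀ − E))/ℏ = 5.672.
κw = 3.426, sinh(κw) = 15.36.
The exact tunnelling result is T⁻¹ = 1 + V₀² sinh²(κw) / [4E(V₀ − E)] = 243.8, so T = 0.00410.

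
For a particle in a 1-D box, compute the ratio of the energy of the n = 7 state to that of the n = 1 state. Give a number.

Since E_n ∝ n², the ratio is (7/1)² = 49.

49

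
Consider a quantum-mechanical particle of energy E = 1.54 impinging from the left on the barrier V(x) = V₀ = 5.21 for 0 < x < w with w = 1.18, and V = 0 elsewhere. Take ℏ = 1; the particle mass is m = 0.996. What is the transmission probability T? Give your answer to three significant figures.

T = 0.00563

Since E < V₀ the interior solution is evanescent with decay constant κ = √(2m(V₀ − E))/ℏ = 2.704.
κw = 3.191, sinh(κw) = 12.13.
The exact tunnelling result is T⁻¹ = 1 + V₀² sinh²(κw) / [4E(V₀ − E)] = 177.7, so T = 0.00563.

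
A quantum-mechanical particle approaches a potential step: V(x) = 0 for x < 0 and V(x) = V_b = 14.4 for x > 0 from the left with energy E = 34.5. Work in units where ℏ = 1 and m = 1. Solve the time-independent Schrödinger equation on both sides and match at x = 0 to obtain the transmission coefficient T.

T = 0.982

The wavenumbers are k₁ = √(2mE)/ℏ = 8.307 on the left and k₂ = √(2m(E − V_b))/ℏ = 6.340 on the right.
Continuity of ψ and ψ′ at the step yields the reflection amplitude r = (k₁ − k₂)/(k₁ + k₂) = 0.1342; thus R = |r|² = 0.01802, T = 0.9820.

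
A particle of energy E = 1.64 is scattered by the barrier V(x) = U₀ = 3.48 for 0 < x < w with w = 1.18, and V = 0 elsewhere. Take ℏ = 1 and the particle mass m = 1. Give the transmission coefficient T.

T = 0.0422

Since E < U₀ the interior solution is evanescent with decay constant κ = √(2m(U₀ − E))/ℏ = 1.918.
κw = 2.264, sinh(κw) = 4.757.
Matching ψ, ψ′ at both faces gives T = [1 + U₀² sinh²(κw) / (4E(U₀ − E))]⁻¹ = 1/23.70 = 0.0422.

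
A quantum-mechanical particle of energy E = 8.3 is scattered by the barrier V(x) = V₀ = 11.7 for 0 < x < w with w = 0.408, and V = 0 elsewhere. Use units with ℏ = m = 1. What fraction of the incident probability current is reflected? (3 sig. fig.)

R = 0.664

E < V₀: inside the barrier ψ ∝ e^{±κx} with κ = √(2m(V₀ − E))/ℏ = 2.608.
κw = 1.064, sinh(κw) = 1.276.
The exact tunnelling result is T⁻¹ = 1 + V₀² sinh²(κw) / [4E(V₀ − E)] = 2.976, so T = 0.336.
R = 1 − T = 0.664.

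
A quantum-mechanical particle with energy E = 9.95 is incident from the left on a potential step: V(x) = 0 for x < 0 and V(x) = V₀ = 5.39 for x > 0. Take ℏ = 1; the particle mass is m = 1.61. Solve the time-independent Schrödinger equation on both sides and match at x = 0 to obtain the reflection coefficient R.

On each side the TISE gives plane waves with k = √(2m(E − V))/ℏ: k₁ = √(2·1.61·9.95) = 5.660, k₂ = √(2·1.61·4.56) = 3.832.
Matching ψ and ψ′ at x = 0 gives r = (k₁ − k₂)/(k₁ + k₂), so R = r² = 0.03710 and T = 1 − R = 0.9629.

R = 0.0371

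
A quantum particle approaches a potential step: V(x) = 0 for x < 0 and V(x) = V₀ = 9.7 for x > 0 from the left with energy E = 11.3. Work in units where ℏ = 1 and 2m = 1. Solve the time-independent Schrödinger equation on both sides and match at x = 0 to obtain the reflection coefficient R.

The wavenumbers are k₁ = √(2mE)/ℏ = 3.362 on the left and k₂ = √(2m(E − V₀))/ℏ = 1.265 on the right.
Continuity of ψ and ψ′ at the step yields the reflection amplitude r = (k₁ − k₂)/(k₁ + k₂) = 0.4532; thus R = |r|² = 0.2054, T = 0.7946.

R = 0.205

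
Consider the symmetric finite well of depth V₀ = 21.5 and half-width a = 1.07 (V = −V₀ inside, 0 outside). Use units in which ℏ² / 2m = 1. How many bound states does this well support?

Define the well-strength parameter z₀ = (a/ℏ)√(2mV₀) = 1.07 × √(2·0.5·21.5) = 4.961.
A new bound state (alternating even/odd) appears each time z₀ passes a multiple of π/2, so N = ⌊2z₀/π⌋ + 1 = ⌊3.159⌋ + 1 = 4.

N = 4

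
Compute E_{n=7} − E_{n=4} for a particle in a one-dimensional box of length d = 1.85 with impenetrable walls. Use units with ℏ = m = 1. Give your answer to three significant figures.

E_n = n²π²ℏ²/(2md²), so ΔE = (7² − 4²) π²ℏ²/(2md²).
ΔE = 33 × π² / (2 × 1 × 1.85²) = 47.58.

ΔE = 47.6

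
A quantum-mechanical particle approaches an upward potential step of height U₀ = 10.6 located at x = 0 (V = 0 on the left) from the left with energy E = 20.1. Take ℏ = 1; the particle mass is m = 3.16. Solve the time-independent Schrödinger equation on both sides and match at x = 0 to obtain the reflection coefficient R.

R = 0.0343

The wavenumbers are k₁ = √(2mE)/ℏ = 11.27 on the left and k₂ = √(2m(E − U₀))/ℏ = 7.749 on the right.
Continuity of ψ and ψ′ at the step yields the reflection amplitude r = (k₁ − k₂)/(k₁ + k₂) = 0.1852; thus R = |r|² = 0.03430, T = 0.9657.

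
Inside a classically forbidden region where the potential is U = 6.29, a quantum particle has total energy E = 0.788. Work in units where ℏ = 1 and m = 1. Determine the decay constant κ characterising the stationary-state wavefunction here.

Since E < U the TISE in this region is ψ'' = κ²ψ with κ = √(2m(U − E))/ℏ.
κ = √(2 × 1 × 5.502) = 3.317.

κ = 3.32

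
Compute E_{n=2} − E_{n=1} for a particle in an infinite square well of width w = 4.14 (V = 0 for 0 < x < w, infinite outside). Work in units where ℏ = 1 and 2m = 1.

E_n = n²π²ℏ²/(2mw²), so ΔE = (2² − 1²) π²ℏ²/(2mw²).
ΔE = 3 × π² / (2 × 0.5 × 4.14²) = 1.728.

ΔE = 1.73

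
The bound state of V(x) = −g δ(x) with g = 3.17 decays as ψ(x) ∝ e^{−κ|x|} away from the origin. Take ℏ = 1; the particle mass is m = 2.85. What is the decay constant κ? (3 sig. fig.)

Integrating the TISE across x = 0 gives the cusp condition ψ'(0⁺) − ψ'(0⁻) = −(2mg/ℏ²)ψ(0).
With ψ ∝ e^{−κ|x|} this yields −2κ = −2mg/ℏ², so κ = mg/ℏ² = 9.035.

κ = 9.03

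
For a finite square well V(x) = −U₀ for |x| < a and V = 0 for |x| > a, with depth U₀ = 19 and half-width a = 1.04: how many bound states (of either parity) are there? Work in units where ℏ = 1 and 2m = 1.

The dimensionless depth is z₀ = a√(2mU₀)/ℏ = 1.04 × √(19.00) = 4.533.
A new bound state (alternating even/odd) appears each time z₀ passes a multiple of π/2, so N = ⌊2z₀/π⌋ + 1 = ⌊2.886⌋ + 1 = 3.

N = 3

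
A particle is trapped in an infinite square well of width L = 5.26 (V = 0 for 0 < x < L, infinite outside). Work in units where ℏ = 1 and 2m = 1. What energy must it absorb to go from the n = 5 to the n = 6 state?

ΔE = 3.92

E_n = n²π²ℏ²/(2mL²), so ΔE = (6² − 5²) π²ℏ²/(2mL²).
ΔE = 11 × π² / (2 × 0.5 × 5.26²) = 3.924.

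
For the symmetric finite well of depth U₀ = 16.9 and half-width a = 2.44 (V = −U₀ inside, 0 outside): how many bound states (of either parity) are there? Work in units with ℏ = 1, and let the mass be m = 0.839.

The dimensionless depth is z₀ = a√(2mU₀)/ℏ = 2.44 × √(28.36) = 12.99.
The even/odd transcendental equations gain one root per π/2 in z₀, giving N = 1 + ⌊2z₀/π⌋ = 1 + ⌊8.272⌋ = 9.

N = 9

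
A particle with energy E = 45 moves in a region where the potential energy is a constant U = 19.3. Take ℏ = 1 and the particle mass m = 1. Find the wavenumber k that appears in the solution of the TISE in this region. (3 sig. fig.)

k = 7.17

With E > U the solution is oscillatory, ψ ∝ e^{±ikx} with k = √(2m(E − U))/ℏ.
k = √(2 × 1 × 25.7) = 7.169.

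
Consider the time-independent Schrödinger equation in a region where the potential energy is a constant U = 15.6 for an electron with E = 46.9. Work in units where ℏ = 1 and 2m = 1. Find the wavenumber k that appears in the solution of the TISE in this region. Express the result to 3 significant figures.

k = 5.59

With E > U the solution is oscillatory, ψ ∝ e^{±ikx} with k = √(2m(E − U))/ℏ.
k = √(2 × 0.5 × 31.3) = 5.595.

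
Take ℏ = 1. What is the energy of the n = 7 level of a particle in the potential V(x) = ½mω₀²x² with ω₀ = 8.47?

E = 63.5

The oscillator eigenvalues are E_n = ℏω₀(n + ½), so E_7 = 8.47 × 7.5 = 63.53.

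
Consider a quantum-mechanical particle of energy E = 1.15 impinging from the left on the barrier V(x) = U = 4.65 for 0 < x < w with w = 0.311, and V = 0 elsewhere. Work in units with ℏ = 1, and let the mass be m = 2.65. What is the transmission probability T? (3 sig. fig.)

Since E < U the interior solution is evanescent with decay constant κ = √(2m(U − E))/ℏ = 4.307.
κw = 1.339, sinh(κw) = 1.778.
The exact tunnelling result is T⁻¹ = 1 + U² sinh²(κw) / [4E(U − E)] = 5.243, so T = 0.191.

T = 0.191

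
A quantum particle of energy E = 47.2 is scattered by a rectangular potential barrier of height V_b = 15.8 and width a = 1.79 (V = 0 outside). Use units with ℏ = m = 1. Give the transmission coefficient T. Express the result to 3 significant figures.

E > V_b: inside the barrier k₂ = √(2m(E − V_b))/ℏ = 7.925, k₂a = 14.19.
Matching at both interfaces gives T⁻¹ = 1 + V_b² sin²(k₂a) / [4E(E − V_b)] = 1.042, hence T = 0.960.

T = 0.960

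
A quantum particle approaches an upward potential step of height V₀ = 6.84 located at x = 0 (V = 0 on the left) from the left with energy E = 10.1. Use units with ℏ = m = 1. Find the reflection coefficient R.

On each side the TISE gives plane waves with k = √(2m(E − V))/ℏ: k₁ = √(2·1·10.1) = 4.494, k₂ = √(2·1·3.26) = 2.553.
Matching ψ and ψ′ at x = 0 gives r = (k₁ − k₂)/(k₁ + k₂), so R = r² = 0.07585 and T = 1 − R = 0.9242.

R = 0.0758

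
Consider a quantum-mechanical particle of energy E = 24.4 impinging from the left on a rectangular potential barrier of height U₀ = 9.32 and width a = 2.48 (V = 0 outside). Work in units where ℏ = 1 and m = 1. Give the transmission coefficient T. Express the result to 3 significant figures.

Above the barrier the interior wavenumber is k₂ = √(2m(E − U₀))/ℏ = 5.492, giving phase k₂a = 13.62.
Matching at both interfaces gives T⁻¹ = 1 + U₀² sin²(k₂a) / [4E(E − U₀)] = 1.045, hence T = 0.957.

T = 0.957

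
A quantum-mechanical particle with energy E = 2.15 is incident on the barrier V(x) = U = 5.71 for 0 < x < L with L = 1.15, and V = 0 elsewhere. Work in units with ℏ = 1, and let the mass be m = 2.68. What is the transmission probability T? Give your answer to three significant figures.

T = 0.000163

Since E < U the interior solution is evanescent with decay constant κ = √(2m(U − E))/ℏ = 4.368.
κL = 5.023, sinh(κL) = 75.97.
The exact tunnelling result is T⁻¹ = 1 + U² sinh²(κL) / [4E(U − E)] = 6147, so T = 0.000163.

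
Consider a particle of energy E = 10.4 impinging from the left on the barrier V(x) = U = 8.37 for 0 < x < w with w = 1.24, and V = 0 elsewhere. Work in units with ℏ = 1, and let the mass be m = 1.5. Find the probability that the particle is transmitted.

E > U: inside the barrier k₂ = √(2m(E − U))/ℏ = 2.468, k₂w = 3.060.
Matching at both interfaces gives T⁻¹ = 1 + U² sin²(k₂w) / [4E(E − U)] = 1.006, hence T = 0.995.

T = 0.995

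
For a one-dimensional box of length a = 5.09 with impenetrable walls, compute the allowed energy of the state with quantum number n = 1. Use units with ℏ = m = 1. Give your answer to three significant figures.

The infinite-well eigenfunctions ψ_n = √(2/a) sin(nπx/a) vanish at both walls, giving E_n = n²π²ℏ²/(2ma²).
E_1 = 1² × π² / (2 × 1 × 5.09²) = 0.1905.

E = 0.190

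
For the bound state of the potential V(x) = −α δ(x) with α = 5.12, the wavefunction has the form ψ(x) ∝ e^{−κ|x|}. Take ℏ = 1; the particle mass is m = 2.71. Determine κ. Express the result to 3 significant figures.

Integrate −(ℏ²/2m)ψ'' − αδ(x)ψ = Eψ from −ε to +ε: the ψ'' term gives ψ'(0⁺) − ψ'(0⁻) and the δ term gives −(2mα/ℏ²)ψ(0).
With ψ ∝ e^{−κ|x|} this yields −2κ = −2mα/ℏ², so κ = mα/ℏ² = 13.88.

κ = 13.9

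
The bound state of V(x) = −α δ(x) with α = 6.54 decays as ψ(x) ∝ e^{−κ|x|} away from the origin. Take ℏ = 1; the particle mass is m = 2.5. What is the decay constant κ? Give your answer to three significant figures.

Integrate −(ℏ²/2m)ψ'' − αδ(x)ψ = Eψ from −ε to +ε: the ψ'' term gives ψ'(0⁺) − ψ'(0⁻) and the δ term gives −(2mα/ℏ²)ψ(0).
With ψ ∝ e^{−κ|x|} this yields −2κ = −2mα/ℏ², so κ = mα/ℏ² = 16.35.

κ = 16.4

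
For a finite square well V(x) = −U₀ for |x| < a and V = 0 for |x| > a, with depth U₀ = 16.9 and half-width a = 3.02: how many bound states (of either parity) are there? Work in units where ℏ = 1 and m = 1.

N = 12

The dimensionless depth is z₀ = a√(2mU₀)/ℏ = 3.02 × √(33.80) = 17.56.
The even/odd transcendental equations gain one root per π/2 in z₀, giving N = 1 + ⌊2z₀/π⌋ = 1 + ⌊11.18⌋ = 12.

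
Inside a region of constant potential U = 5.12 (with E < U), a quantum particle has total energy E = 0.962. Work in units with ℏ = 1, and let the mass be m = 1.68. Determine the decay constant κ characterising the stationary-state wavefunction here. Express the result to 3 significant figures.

κ = 3.74

Since E < U the TISE in this region is ψ'' = κ²ψ with κ = √(2m(U − E))/ℏ.
κ = √(2 × 1.68 × 4.158) = 3.738.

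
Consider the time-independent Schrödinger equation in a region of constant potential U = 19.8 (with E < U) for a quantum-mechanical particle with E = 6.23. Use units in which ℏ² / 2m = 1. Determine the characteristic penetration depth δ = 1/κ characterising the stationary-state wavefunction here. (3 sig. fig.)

δ = 0.271

Since E < U the TISE in this region is ψ'' = κ²ψ with κ = √(2m(U − E))/ℏ.
κ = √(2 × 0.5 × 13.57) = 3.684. The penetration depth is δ = 1/κ = 0.271.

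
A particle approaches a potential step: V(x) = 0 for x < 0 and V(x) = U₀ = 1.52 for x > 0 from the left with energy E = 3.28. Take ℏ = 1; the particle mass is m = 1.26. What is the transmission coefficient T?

T = 0.976

On each side the TISE gives plane waves with k = √(2m(E − V))/ℏ: k₁ = √(2·1.26·3.28) = 2.875, k₂ = √(2·1.26·1.76) = 2.106.
Continuity of ψ and ψ′ at the step yields the reflection amplitude r = (k₁ − k₂)/(k₁ + k₂) = 0.1544; thus R = |r|² = 0.02384, T = 0.9762.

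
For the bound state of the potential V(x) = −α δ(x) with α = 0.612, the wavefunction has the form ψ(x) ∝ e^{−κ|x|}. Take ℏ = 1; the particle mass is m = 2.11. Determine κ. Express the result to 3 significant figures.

Integrating the TISE across x = 0 gives the cusp condition ψ'(0⁺) − ψ'(0⁻) = −(2mα/ℏ²)ψ(0).
With ψ ∝ e^{−κ|x|} this yields −2κ = −2mα/ℏ², so κ = mα/ℏ² = 1.291.

κ = 1.29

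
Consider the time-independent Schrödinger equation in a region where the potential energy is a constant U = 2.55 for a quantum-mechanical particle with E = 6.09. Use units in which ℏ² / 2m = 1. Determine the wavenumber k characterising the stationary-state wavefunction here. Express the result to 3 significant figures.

k = 1.88

With E > U the solution is oscillatory, ψ ∝ e^{±ikx} with k = √(2m(E − U))/ℏ.
k = √(2 × 0.5 × 3.54) = 1.881.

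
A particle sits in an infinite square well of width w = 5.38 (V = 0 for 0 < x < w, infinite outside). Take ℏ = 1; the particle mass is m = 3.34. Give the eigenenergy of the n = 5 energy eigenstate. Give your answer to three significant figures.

Requiring ψ(0) = ψ(w) = 0 quantises k = nπ/w, hence E_n = ℏ²k²/2m = n²π²ℏ²/(2mw²).
E_5 = 5² × π² / (2 × 3.34 × 5.38²) = 1.276.

E = 1.28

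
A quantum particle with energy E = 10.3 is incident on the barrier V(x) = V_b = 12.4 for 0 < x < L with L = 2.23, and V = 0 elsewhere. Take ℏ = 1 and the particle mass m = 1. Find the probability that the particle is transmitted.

Since E < V_b the interior solution is evanescent with decay constant κ = √(2m(V_b − E))/ℏ = 2.049.
κL = 4.570, sinh(κL) = 48.27.
The exact tunnelling result is T⁻¹ = 1 + V_b² sinh²(κL) / [4E(V_b − E)] = 4142, so T = 0.000241.

T = 0.000241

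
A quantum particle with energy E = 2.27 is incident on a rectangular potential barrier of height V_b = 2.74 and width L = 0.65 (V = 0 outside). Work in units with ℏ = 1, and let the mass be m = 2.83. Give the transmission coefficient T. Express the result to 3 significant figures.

T = 0.261

Since E < V_b the interior solution is evanescent with decay constant κ = √(2m(V_b − E))/ℏ = 1.631.
κL = 1.060, sinh(κL) = 1.270.
The exact tunnelling result is T⁻¹ = 1 + V_b² sinh²(κL) / [4E(V_b − E)] = 3.838, so T = 0.261.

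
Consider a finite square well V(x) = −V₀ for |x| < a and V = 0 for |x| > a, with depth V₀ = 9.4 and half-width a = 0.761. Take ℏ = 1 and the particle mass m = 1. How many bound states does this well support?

N = 3

The dimensionless depth is z₀ = a√(2mV₀)/ℏ = 0.761 × √(18.80) = 3.300.
A new bound state (alternating even/odd) appears each time z₀ passes a multiple of π/2, so N = ⌊2z₀/π⌋ + 1 = ⌊2.101⌋ + 1 = 3.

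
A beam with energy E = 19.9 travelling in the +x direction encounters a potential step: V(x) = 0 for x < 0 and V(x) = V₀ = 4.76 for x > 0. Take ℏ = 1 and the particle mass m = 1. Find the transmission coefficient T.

T = 0.995

The wavenumbers are k₁ = √(2mE)/ℏ = 6.309 on the left and k₂ = √(2m(E − V₀))/ℏ = 5.503 on the right.
Continuity of ψ and ψ′ at the step yields the reflection amplitude r = (k₁ − k₂)/(k₁ + k₂) = 0.06824; thus R = |r|² = 0.004657, T = 0.9953.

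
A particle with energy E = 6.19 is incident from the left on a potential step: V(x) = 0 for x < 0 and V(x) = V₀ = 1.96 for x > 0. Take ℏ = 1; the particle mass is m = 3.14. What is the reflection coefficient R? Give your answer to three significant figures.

R = 0.00901

On each side the TISE gives plane waves with k = √(2m(E − V))/ℏ: k₁ = √(2·3.14·6.19) = 6.235, k₂ = √(2·3.14·4.23) = 5.154.
Continuity of ψ and ψ′ at the step yields the reflection amplitude r = (k₁ − k₂)/(k₁ + k₂) = 0.09490; thus R = |r|² = 0.009005, T = 0.9910.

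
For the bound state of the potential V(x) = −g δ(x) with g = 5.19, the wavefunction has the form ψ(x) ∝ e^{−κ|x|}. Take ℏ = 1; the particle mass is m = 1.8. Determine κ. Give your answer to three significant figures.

Integrating the TISE across x = 0 gives the cusp condition ψ'(0⁺) − ψ'(0⁻) = −(2mg/ℏ²)ψ(0).
With ψ ∝ e^{−κ|x|} this yields −2κ = −2mg/ℏ², so κ = mg/ℏ² = 9.342.

κ = 9.34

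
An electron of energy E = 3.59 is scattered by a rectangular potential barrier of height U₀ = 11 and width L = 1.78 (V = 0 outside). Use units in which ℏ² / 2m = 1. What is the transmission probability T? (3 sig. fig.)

T = 0.000218

E < U₀: inside the barrier ψ ∝ e^{±κx} with κ = √(2m(U₀ − E))/ℏ = 2.722.
κL = 4.845, sinh(κL) = 63.57.
The exact tunnelling result is T⁻¹ = 1 + U₀² sinh²(κL) / [4E(U₀ − E)] = 4597, so T = 0.000218.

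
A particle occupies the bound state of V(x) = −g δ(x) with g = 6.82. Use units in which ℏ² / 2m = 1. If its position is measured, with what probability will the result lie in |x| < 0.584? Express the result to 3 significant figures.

P = 0.981

The normalised bound state is ψ = √κ e^{−κ|x|} with κ = mg/ℏ² = 3.410.
P(|x| < d) = ∫_{−d}^{d} κ e^{−2κ|x|} dx = 1 − e^{−2κd} = 1 − e^{−3.983} = 0.9814.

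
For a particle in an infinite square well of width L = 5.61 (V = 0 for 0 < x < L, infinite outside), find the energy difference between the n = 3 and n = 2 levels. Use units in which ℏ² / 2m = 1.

ΔE = 1.57

E_n = n²π²ℏ²/(2mL²), so ΔE = (3² − 2²) π²ℏ²/(2mL²).
ΔE = 5 × π² / (2 × 0.5 × 5.61²) = 1.568.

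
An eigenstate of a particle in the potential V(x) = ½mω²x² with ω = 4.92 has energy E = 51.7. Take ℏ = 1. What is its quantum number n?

Invert E_n = (n + ½)ℏω: n = E/ℏω − ½ = 10.008, so n = 10.

n = 10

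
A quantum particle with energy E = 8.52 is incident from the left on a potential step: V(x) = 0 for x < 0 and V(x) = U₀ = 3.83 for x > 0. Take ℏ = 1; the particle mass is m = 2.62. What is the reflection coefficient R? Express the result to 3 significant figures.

R = 0.0219

The wavenumbers are k₁ = √(2mE)/ℏ = 6.682 on the left and k₂ = √(2m(E − U₀))/ℏ = 4.957 on the right.
Continuity of ψ and ψ′ at the step yields the reflection amplitude r = (k₁ − k₂)/(k₁ + k₂) = 0.1481; thus R = |r|² = 0.02195, T = 0.9781.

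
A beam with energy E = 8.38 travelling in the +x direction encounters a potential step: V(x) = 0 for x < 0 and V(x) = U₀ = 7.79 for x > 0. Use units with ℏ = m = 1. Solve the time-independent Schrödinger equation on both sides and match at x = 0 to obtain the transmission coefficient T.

T = 0.663

The wavenumbers are k₁ = √(2mE)/ℏ = 4.094 on the left and k₂ = √(2m(E − U₀))/ℏ = 1.086 on the right.
Continuity of ψ and ψ′ at the step yields the reflection amplitude r = (k₁ − k₂)/(k₁ + k₂) = 0.5806; thus R = |r|² = 0.3371, T = 0.6629.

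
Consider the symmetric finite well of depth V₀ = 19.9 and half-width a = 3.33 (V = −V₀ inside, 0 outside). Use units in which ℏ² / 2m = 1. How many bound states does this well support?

The dimensionless depth is z₀ = a√(2mV₀)/ℏ = 3.33 × √(19.90) = 14.85.
The even/odd transcendental equations gain one root per π/2 in z₀, giving N = 1 + ⌊2z₀/π⌋ = 1 + ⌊9.457⌋ = 10.

N = 10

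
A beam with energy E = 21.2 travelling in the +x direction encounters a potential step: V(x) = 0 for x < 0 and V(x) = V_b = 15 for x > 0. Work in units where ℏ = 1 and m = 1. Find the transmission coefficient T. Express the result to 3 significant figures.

On each side the TISE gives plane waves with k = √(2m(E − V))/ℏ: k₁ = √(2·1·21.2) = 6.512, k₂ = √(2·1·6.2) = 3.521.
Matching ψ and ψ′ at x = 0 gives r = (k₁ − k₂)/(k₁ + k₂), so R = r² = 0.08883 and T = 1 − R = 0.9112.

T = 0.911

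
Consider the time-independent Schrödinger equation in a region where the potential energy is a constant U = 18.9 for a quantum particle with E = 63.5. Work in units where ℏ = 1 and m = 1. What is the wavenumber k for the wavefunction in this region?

k = 9.44

With E > U the solution is oscillatory, ψ ∝ e^{±ikx} with k = √(2m(E − U))/ℏ.
k = √(2 × 1 × 44.6) = 9.445.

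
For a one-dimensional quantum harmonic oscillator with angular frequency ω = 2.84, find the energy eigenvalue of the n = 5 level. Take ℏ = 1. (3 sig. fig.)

The oscillator eigenvalues are E_n = ℏω(n + ½), so E_5 = 2.84 × 5.5 = 15.62.

E = 15.6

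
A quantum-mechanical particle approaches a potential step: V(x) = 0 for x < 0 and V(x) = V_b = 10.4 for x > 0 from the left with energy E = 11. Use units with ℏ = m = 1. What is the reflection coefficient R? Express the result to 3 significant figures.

R = 0.386

The wavenumbers are k₁ = √(2mE)/ℏ = 4.690 on the left and k₂ = √(2m(E − V_b))/ℏ = 1.095 on the right.
Matching ψ and ψ′ at x = 0 gives r = (k₁ − k₂)/(k₁ + k₂), so R = r² = 0.3861 and T = 1 − R = 0.6139.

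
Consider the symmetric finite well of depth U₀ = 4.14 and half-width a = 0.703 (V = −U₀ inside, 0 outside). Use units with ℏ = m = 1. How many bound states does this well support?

N = 2

Define the well-strength parameter z₀ = (a/ℏ)√(2mU₀) = 0.703 × √(2·1·4.14) = 2.023.
A new bound state (alternating even/odd) appears each time z₀ passes a multiple of π/2, so N = ⌊2z₀/π⌋ + 1 = ⌊1.288⌋ + 1 = 2.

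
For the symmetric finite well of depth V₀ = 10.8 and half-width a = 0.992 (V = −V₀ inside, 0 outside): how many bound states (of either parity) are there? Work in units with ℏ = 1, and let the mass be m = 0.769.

Define the well-strength parameter z₀ = (a/ℏ)√(2mV₀) = 0.992 × √(2·0.769·10.8) = 4.043.
A new bound state (alternating even/odd) appears each time z₀ passes a multiple of π/2, so N = ⌊2z₀/π⌋ + 1 = ⌊2.574⌋ + 1 = 3.

N = 3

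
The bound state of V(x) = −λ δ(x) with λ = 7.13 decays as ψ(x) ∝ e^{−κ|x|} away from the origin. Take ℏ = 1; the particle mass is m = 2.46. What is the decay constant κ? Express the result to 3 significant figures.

κ = 17.5

Integrating the TISE across x = 0 gives the cusp condition ψ'(0⁺) − ψ'(0⁻) = −(2mλ/ℏ²)ψ(0).
With ψ ∝ e^{−κ|x|} this yields −2κ = −2mλ/ℏ², so κ = mλ/ℏ² = 17.54.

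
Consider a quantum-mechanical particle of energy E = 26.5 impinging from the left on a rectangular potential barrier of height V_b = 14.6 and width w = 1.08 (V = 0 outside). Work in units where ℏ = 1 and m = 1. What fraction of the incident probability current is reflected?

R = 0.109

Above the barrier the interior wavenumber is k₂ = √(2m(E − V_b))/ℏ = 4.879, giving phase k₂w = 5.269.
T = [1 + V_b² sin²(k₂w) / (4E(E − V_b))]⁻¹ = 1/1.122 = 0.891.
R = 1 − T = 0.109.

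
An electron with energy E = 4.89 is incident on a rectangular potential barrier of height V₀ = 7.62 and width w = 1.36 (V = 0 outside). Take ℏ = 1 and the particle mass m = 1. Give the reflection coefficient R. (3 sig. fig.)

Since E < V₀ the interior solution is evanescent with decay constant κ = √(2m(V₀ − E))/ℏ = 2.337.
κw = 3.178, sinh(κw) = 11.98.
The exact tunnelling result is T⁻¹ = 1 + V₀² sinh²(κw) / [4E(V₀ − E)] = 157.0, so T = 0.00637.
R = 1 − T = 0.994.

R = 0.994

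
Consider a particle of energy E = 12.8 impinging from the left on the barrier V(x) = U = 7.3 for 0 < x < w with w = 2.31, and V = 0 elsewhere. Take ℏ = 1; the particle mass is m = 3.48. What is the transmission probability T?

T = 0.844

E > U: inside the barrier k₂ = √(2m(E − U))/ℏ = 6.187, k₂w = 14.29.
T = [1 + U² sin²(k₂w) / (4E(E − U))]⁻¹ = 1/1.185 = 0.844.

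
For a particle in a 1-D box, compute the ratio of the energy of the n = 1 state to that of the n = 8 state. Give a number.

0.015625

Since E_n ∝ n², the ratio is (1/8)² = 0.015625.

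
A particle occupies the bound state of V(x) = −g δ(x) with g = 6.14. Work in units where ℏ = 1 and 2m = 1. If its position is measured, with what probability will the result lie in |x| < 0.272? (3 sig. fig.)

The normalised bound state is ψ = √κ e^{−κ|x|} with κ = mg/ℏ² = 3.070.
P(|x| < d) = ∫_{−d}^{d} κ e^{−2κ|x|} dx = 1 − e^{−2κd} = 1 − e^{−1.670} = 0.8118.

P = 0.812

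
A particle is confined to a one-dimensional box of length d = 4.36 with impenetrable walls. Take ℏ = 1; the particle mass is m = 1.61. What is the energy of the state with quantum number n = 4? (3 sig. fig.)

E = 2.58

The infinite-well eigenfunctions ψ_n = √(2/d) sin(nπx/d) vanish at both walls, giving E_n = n²π²ℏ²/(2md²).
E_4 = 4² × π² / (2 × 1.61 × 4.36²) = 2.580.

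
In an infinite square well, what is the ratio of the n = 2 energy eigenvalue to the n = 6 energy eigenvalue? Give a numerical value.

Since E_n ∝ n², the ratio is (2/6)² = 0.111111.

0.111111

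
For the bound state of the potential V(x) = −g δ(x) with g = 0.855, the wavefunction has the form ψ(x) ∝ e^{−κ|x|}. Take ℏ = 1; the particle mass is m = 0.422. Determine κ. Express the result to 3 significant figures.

κ = 0.361

Integrating the TISE across x = 0 gives the cusp condition ψ'(0⁺) − ψ'(0⁻) = −(2mg/ℏ²)ψ(0).
With ψ ∝ e^{−κ|x|} this yields −2κ = −2mg/ℏ², so κ = mg/ℏ² = 0.3608.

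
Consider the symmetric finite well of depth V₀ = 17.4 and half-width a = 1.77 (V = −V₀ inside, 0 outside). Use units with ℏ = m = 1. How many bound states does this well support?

Define the well-strength parameter z₀ = (a/ℏ)√(2mV₀) = 1.77 × √(2·1·17.4) = 10.44.
The even/odd transcendental equations gain one root per π/2 in z₀, giving N = 1 + ⌊2z₀/π⌋ = 1 + ⌊6.647⌋ = 7.

N = 7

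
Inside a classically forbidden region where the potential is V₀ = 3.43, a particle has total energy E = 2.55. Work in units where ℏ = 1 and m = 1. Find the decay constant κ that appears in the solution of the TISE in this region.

Since E < V₀ the TISE in this region is ψ'' = κ²ψ with κ = √(2m(V₀ − E))/ℏ.
κ = √(2 × 1 × 0.88) = 1.327.

κ = 1.33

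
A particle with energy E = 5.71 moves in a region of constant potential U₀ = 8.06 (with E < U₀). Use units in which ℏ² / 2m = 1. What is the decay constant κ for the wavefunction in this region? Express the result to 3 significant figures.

Since E < U₀ the TISE in this region is ψ'' = κ²ψ with κ = √(2m(U₀ − E))/ℏ.
κ = √(2 × 0.5 × 2.35) = 1.533.

κ = 1.53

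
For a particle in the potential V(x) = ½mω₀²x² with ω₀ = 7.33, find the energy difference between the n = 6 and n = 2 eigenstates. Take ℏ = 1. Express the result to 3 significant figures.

ΔE = 29.3

E_n = ℏω₀(n + ½), so ΔE = (6 − 2) ℏω₀ = 4 × 7.33 = 29.32.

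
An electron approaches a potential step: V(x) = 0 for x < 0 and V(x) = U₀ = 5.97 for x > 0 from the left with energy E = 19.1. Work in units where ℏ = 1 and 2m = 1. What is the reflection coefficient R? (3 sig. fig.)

R = 0.00873

On each side the TISE gives plane waves with k = √(2m(E − V))/ℏ: k₁ = √(2·½·19.1) = 4.370, k₂ = √(2·½·13.13) = 3.624.
Matching ψ and ψ′ at x = 0 gives r = (k₁ − k₂)/(k₁ + k₂), so R = r² = 0.008728 and T = 1 − R = 0.9913.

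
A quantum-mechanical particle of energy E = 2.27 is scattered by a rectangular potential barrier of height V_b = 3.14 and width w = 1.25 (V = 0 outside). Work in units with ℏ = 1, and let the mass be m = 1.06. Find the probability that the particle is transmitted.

T = 0.103

Since E < V_b the interior solution is evanescent with decay constant κ = √(2m(V_b − E))/ℏ = 1.358.
κw = 1.698, sinh(κw) = 2.639.
Matching ψ, ψ′ at both faces gives T = [1 + V_b² sinh²(κw) / (4E(V_b − E))]⁻¹ = 1/9.691 = 0.103.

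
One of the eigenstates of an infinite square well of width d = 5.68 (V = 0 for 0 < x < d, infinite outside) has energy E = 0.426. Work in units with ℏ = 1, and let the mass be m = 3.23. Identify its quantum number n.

For an infinite well E_n = n²π²ℏ²/(2md²), so n = (d/πℏ)√(2mE).
n = (5.68/π) × √(2 × 3.23 × 0.426) = 2.999 → n = 3.

n = 3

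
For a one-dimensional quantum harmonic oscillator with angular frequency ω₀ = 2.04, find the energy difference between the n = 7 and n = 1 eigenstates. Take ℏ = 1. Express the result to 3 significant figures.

E_n = ℏω₀(n + ½), so ΔE = (7 − 1) ℏω₀ = 6 × 2.04 = 12.24.

ΔE = 12.2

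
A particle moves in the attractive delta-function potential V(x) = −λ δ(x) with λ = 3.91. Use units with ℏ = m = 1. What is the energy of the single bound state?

E = -7.64

For x ≠ 0 the bound state is ψ ∝ e^{−κ|x|}; integrating the TISE across the delta gives the cusp condition 2κ = 2mλ/ℏ², so κ = 3.910.
Then E = −ℏ²κ²/(2m) = −mλ²/(2ℏ²) = -7.644.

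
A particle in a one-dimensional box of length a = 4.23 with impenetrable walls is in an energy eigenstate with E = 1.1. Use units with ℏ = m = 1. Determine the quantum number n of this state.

n = 2

From E_n = n²π²ℏ²/(2ma²) invert to n = √(2ma²E)/(πℏ).
n = (4.23/π) × √(2 × 1 × 1.1) = 1.997 → n = 2.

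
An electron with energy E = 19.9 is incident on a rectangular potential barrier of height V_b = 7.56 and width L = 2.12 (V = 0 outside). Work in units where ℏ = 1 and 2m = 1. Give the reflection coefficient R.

R = 0.0468

E > V_b: inside the barrier k₂ = √(2m(E − V_b))/ℏ = 3.513, k₂L = 7.447.
Matching at both interfaces gives T⁻¹ = 1 + V_b² sin²(k₂L) / [4E(E − V_b)] = 1.049, hence T = 0.953.
R = 1 − T = 0.0468.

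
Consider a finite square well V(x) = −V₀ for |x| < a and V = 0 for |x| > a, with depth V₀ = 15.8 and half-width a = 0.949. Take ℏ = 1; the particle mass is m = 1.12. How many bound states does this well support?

N = 4

The dimensionless depth is z₀ = a√(2mV₀)/ℏ = 0.949 × √(35.39) = 5.646.
The even/odd transcendental equations gain one root per π/2 in z₀, giving N = 1 + ⌊2z₀/π⌋ = 1 + ⌊3.594⌋ = 4.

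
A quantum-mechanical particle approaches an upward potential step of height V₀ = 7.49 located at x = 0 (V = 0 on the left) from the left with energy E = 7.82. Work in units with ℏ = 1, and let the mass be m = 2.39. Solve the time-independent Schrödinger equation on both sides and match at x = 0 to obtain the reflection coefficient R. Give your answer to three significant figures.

R = 0.434

The wavenumbers are k₁ = √(2mE)/ℏ = 6.114 on the left and k₂ = √(2m(E − V₀))/ℏ = 1.256 on the right.
Matching ψ and ψ′ at x = 0 gives r = (k₁ − k₂)/(k₁ + k₂), so R = r² = 0.4345 and T = 1 − R = 0.5655.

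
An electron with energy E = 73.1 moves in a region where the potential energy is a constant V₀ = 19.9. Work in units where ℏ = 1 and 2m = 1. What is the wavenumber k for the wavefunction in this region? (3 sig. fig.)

With E > V₀ the solution is oscillatory, ψ ∝ e^{±ikx} with k = √(2m(E − V₀))/ℏ.
k = √(2 × 0.5 × 53.2) = 7.294.

k = 7.29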